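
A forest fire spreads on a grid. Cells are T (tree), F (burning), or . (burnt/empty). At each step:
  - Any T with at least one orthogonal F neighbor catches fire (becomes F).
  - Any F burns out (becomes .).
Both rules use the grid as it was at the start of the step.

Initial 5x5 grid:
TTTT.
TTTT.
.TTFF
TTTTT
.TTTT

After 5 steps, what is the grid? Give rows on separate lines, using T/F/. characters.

Step 1: 4 trees catch fire, 2 burn out
  TTTT.
  TTTF.
  .TF..
  TTTFF
  .TTTT
Step 2: 6 trees catch fire, 4 burn out
  TTTF.
  TTF..
  .F...
  TTF..
  .TTFF
Step 3: 4 trees catch fire, 6 burn out
  TTF..
  TF...
  .....
  TF...
  .TF..
Step 4: 4 trees catch fire, 4 burn out
  TF...
  F....
  .....
  F....
  .F...
Step 5: 1 trees catch fire, 4 burn out
  F....
  .....
  .....
  .....
  .....

F....
.....
.....
.....
.....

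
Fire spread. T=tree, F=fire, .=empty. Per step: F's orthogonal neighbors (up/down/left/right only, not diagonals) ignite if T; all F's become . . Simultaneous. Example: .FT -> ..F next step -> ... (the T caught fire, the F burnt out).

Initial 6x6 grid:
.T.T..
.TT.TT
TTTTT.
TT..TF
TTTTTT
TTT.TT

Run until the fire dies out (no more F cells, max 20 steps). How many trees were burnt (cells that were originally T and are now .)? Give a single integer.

Step 1: +2 fires, +1 burnt (F count now 2)
Step 2: +3 fires, +2 burnt (F count now 3)
Step 3: +4 fires, +3 burnt (F count now 4)
Step 4: +3 fires, +4 burnt (F count now 3)
Step 5: +4 fires, +3 burnt (F count now 4)
Step 6: +5 fires, +4 burnt (F count now 5)
Step 7: +3 fires, +5 burnt (F count now 3)
Step 8: +0 fires, +3 burnt (F count now 0)
Fire out after step 8
Initially T: 25, now '.': 35
Total burnt (originally-T cells now '.'): 24

Answer: 24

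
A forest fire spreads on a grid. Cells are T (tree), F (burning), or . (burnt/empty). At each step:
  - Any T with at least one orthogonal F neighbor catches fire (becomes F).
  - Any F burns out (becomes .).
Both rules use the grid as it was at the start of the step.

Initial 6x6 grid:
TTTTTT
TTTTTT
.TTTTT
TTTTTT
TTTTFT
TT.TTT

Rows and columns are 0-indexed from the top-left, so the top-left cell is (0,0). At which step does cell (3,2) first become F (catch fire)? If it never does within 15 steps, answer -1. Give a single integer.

Step 1: cell (3,2)='T' (+4 fires, +1 burnt)
Step 2: cell (3,2)='T' (+6 fires, +4 burnt)
Step 3: cell (3,2)='F' (+5 fires, +6 burnt)
  -> target ignites at step 3
Step 4: cell (3,2)='.' (+7 fires, +5 burnt)
Step 5: cell (3,2)='.' (+6 fires, +7 burnt)
Step 6: cell (3,2)='.' (+2 fires, +6 burnt)
Step 7: cell (3,2)='.' (+2 fires, +2 burnt)
Step 8: cell (3,2)='.' (+1 fires, +2 burnt)
Step 9: cell (3,2)='.' (+0 fires, +1 burnt)
  fire out at step 9

3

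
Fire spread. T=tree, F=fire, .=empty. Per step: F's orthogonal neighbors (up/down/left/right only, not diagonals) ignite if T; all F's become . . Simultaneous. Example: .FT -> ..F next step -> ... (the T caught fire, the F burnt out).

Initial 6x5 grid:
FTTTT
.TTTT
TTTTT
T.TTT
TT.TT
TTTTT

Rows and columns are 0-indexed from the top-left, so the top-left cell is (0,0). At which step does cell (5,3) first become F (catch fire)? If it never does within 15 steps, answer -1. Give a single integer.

Step 1: cell (5,3)='T' (+1 fires, +1 burnt)
Step 2: cell (5,3)='T' (+2 fires, +1 burnt)
Step 3: cell (5,3)='T' (+3 fires, +2 burnt)
Step 4: cell (5,3)='T' (+4 fires, +3 burnt)
Step 5: cell (5,3)='T' (+4 fires, +4 burnt)
Step 6: cell (5,3)='T' (+3 fires, +4 burnt)
Step 7: cell (5,3)='T' (+4 fires, +3 burnt)
Step 8: cell (5,3)='F' (+3 fires, +4 burnt)
  -> target ignites at step 8
Step 9: cell (5,3)='.' (+2 fires, +3 burnt)
Step 10: cell (5,3)='.' (+0 fires, +2 burnt)
  fire out at step 10

8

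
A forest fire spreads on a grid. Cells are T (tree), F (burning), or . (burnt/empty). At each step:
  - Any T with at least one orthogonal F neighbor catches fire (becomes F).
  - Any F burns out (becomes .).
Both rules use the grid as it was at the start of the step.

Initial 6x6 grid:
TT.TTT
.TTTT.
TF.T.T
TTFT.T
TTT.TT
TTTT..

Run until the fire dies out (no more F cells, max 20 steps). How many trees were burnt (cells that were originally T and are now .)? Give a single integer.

Step 1: +5 fires, +2 burnt (F count now 5)
Step 2: +6 fires, +5 burnt (F count now 6)
Step 3: +5 fires, +6 burnt (F count now 5)
Step 4: +3 fires, +5 burnt (F count now 3)
Step 5: +1 fires, +3 burnt (F count now 1)
Step 6: +1 fires, +1 burnt (F count now 1)
Step 7: +0 fires, +1 burnt (F count now 0)
Fire out after step 7
Initially T: 25, now '.': 32
Total burnt (originally-T cells now '.'): 21

Answer: 21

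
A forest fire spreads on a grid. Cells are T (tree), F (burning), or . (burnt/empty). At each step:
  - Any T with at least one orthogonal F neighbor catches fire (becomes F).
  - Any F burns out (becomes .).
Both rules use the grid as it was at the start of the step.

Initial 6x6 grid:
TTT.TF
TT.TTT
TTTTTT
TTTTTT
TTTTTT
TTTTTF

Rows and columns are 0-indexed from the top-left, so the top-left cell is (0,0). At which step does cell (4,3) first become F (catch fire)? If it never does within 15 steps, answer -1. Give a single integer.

Step 1: cell (4,3)='T' (+4 fires, +2 burnt)
Step 2: cell (4,3)='T' (+5 fires, +4 burnt)
Step 3: cell (4,3)='F' (+5 fires, +5 burnt)
  -> target ignites at step 3
Step 4: cell (4,3)='.' (+4 fires, +5 burnt)
Step 5: cell (4,3)='.' (+4 fires, +4 burnt)
Step 6: cell (4,3)='.' (+3 fires, +4 burnt)
Step 7: cell (4,3)='.' (+3 fires, +3 burnt)
Step 8: cell (4,3)='.' (+2 fires, +3 burnt)
Step 9: cell (4,3)='.' (+2 fires, +2 burnt)
Step 10: cell (4,3)='.' (+0 fires, +2 burnt)
  fire out at step 10

3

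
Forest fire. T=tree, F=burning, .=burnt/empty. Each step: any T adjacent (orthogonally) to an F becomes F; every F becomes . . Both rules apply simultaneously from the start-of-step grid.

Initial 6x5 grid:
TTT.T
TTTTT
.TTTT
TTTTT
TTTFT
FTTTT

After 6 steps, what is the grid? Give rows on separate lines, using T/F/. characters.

Step 1: 6 trees catch fire, 2 burn out
  TTT.T
  TTTTT
  .TTTT
  TTTFT
  FTF.F
  .FTFT
Step 2: 7 trees catch fire, 6 burn out
  TTT.T
  TTTTT
  .TTFT
  FTF.F
  .F...
  ..F.F
Step 3: 4 trees catch fire, 7 burn out
  TTT.T
  TTTFT
  .TF.F
  .F...
  .....
  .....
Step 4: 3 trees catch fire, 4 burn out
  TTT.T
  TTF.F
  .F...
  .....
  .....
  .....
Step 5: 3 trees catch fire, 3 burn out
  TTF.F
  TF...
  .....
  .....
  .....
  .....
Step 6: 2 trees catch fire, 3 burn out
  TF...
  F....
  .....
  .....
  .....
  .....

TF...
F....
.....
.....
.....
.....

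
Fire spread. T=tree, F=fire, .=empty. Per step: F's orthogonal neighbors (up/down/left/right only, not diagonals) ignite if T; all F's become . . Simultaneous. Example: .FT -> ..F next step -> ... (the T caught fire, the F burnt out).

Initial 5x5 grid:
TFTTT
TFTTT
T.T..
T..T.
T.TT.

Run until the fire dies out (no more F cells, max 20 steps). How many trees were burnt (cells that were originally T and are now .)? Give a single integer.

Answer: 12

Derivation:
Step 1: +4 fires, +2 burnt (F count now 4)
Step 2: +4 fires, +4 burnt (F count now 4)
Step 3: +3 fires, +4 burnt (F count now 3)
Step 4: +1 fires, +3 burnt (F count now 1)
Step 5: +0 fires, +1 burnt (F count now 0)
Fire out after step 5
Initially T: 15, now '.': 22
Total burnt (originally-T cells now '.'): 12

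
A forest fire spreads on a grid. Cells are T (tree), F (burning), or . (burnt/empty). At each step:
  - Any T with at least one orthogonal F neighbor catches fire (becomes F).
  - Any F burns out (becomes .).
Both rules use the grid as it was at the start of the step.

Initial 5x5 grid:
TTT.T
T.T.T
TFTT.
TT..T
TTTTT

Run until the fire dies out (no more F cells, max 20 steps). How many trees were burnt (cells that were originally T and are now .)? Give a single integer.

Step 1: +3 fires, +1 burnt (F count now 3)
Step 2: +5 fires, +3 burnt (F count now 5)
Step 3: +4 fires, +5 burnt (F count now 4)
Step 4: +2 fires, +4 burnt (F count now 2)
Step 5: +1 fires, +2 burnt (F count now 1)
Step 6: +1 fires, +1 burnt (F count now 1)
Step 7: +0 fires, +1 burnt (F count now 0)
Fire out after step 7
Initially T: 18, now '.': 23
Total burnt (originally-T cells now '.'): 16

Answer: 16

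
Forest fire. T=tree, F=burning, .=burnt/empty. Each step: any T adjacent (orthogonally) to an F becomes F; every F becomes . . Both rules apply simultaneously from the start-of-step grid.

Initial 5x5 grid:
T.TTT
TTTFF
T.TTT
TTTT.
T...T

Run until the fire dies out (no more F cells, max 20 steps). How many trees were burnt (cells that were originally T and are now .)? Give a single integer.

Answer: 16

Derivation:
Step 1: +5 fires, +2 burnt (F count now 5)
Step 2: +4 fires, +5 burnt (F count now 4)
Step 3: +2 fires, +4 burnt (F count now 2)
Step 4: +3 fires, +2 burnt (F count now 3)
Step 5: +1 fires, +3 burnt (F count now 1)
Step 6: +1 fires, +1 burnt (F count now 1)
Step 7: +0 fires, +1 burnt (F count now 0)
Fire out after step 7
Initially T: 17, now '.': 24
Total burnt (originally-T cells now '.'): 16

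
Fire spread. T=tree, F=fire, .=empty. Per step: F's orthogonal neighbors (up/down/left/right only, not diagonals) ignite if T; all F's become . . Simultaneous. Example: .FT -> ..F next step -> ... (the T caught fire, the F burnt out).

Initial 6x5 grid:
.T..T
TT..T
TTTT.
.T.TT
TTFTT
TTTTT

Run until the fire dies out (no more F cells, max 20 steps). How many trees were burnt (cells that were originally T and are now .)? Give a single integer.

Answer: 19

Derivation:
Step 1: +3 fires, +1 burnt (F count now 3)
Step 2: +6 fires, +3 burnt (F count now 6)
Step 3: +5 fires, +6 burnt (F count now 5)
Step 4: +3 fires, +5 burnt (F count now 3)
Step 5: +2 fires, +3 burnt (F count now 2)
Step 6: +0 fires, +2 burnt (F count now 0)
Fire out after step 6
Initially T: 21, now '.': 28
Total burnt (originally-T cells now '.'): 19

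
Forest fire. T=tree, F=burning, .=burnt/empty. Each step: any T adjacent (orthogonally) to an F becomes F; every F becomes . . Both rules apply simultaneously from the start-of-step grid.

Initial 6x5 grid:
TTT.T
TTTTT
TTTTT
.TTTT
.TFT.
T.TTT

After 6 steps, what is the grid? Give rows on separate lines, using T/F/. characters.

Step 1: 4 trees catch fire, 1 burn out
  TTT.T
  TTTTT
  TTTTT
  .TFTT
  .F.F.
  T.FTT
Step 2: 4 trees catch fire, 4 burn out
  TTT.T
  TTTTT
  TTFTT
  .F.FT
  .....
  T..FT
Step 3: 5 trees catch fire, 4 burn out
  TTT.T
  TTFTT
  TF.FT
  ....F
  .....
  T...F
Step 4: 5 trees catch fire, 5 burn out
  TTF.T
  TF.FT
  F...F
  .....
  .....
  T....
Step 5: 3 trees catch fire, 5 burn out
  TF..T
  F...F
  .....
  .....
  .....
  T....
Step 6: 2 trees catch fire, 3 burn out
  F...F
  .....
  .....
  .....
  .....
  T....

F...F
.....
.....
.....
.....
T....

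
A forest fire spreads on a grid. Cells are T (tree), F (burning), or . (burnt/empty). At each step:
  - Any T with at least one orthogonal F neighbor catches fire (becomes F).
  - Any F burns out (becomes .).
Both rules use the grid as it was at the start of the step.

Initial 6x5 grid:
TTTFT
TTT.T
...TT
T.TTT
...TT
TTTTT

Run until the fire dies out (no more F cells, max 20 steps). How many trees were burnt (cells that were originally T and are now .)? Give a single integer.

Answer: 20

Derivation:
Step 1: +2 fires, +1 burnt (F count now 2)
Step 2: +3 fires, +2 burnt (F count now 3)
Step 3: +3 fires, +3 burnt (F count now 3)
Step 4: +3 fires, +3 burnt (F count now 3)
Step 5: +2 fires, +3 burnt (F count now 2)
Step 6: +3 fires, +2 burnt (F count now 3)
Step 7: +1 fires, +3 burnt (F count now 1)
Step 8: +1 fires, +1 burnt (F count now 1)
Step 9: +1 fires, +1 burnt (F count now 1)
Step 10: +1 fires, +1 burnt (F count now 1)
Step 11: +0 fires, +1 burnt (F count now 0)
Fire out after step 11
Initially T: 21, now '.': 29
Total burnt (originally-T cells now '.'): 20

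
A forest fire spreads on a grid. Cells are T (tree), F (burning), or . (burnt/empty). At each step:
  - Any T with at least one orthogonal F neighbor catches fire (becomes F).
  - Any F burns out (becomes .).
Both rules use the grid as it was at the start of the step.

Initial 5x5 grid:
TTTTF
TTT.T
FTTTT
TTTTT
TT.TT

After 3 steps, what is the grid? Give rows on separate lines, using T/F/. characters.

Step 1: 5 trees catch fire, 2 burn out
  TTTF.
  FTT.F
  .FTTT
  FTTTT
  TT.TT
Step 2: 7 trees catch fire, 5 burn out
  FTF..
  .FT..
  ..FTF
  .FTTT
  FT.TT
Step 3: 6 trees catch fire, 7 burn out
  .F...
  ..F..
  ...F.
  ..FTF
  .F.TT

.F...
..F..
...F.
..FTF
.F.TT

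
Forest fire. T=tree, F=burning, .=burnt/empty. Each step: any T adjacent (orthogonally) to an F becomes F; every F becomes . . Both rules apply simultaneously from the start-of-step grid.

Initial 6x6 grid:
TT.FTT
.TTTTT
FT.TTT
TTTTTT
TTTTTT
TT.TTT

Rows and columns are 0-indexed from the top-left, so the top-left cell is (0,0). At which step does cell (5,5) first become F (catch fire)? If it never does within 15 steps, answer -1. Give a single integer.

Step 1: cell (5,5)='T' (+4 fires, +2 burnt)
Step 2: cell (5,5)='T' (+7 fires, +4 burnt)
Step 3: cell (5,5)='T' (+7 fires, +7 burnt)
Step 4: cell (5,5)='T' (+6 fires, +7 burnt)
Step 5: cell (5,5)='T' (+3 fires, +6 burnt)
Step 6: cell (5,5)='T' (+2 fires, +3 burnt)
Step 7: cell (5,5)='F' (+1 fires, +2 burnt)
  -> target ignites at step 7
Step 8: cell (5,5)='.' (+0 fires, +1 burnt)
  fire out at step 8

7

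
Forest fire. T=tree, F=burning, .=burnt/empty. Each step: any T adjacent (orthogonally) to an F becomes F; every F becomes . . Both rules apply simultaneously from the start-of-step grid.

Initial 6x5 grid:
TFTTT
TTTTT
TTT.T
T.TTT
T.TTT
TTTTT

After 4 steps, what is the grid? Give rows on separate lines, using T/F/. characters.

Step 1: 3 trees catch fire, 1 burn out
  F.FTT
  TFTTT
  TTT.T
  T.TTT
  T.TTT
  TTTTT
Step 2: 4 trees catch fire, 3 burn out
  ...FT
  F.FTT
  TFT.T
  T.TTT
  T.TTT
  TTTTT
Step 3: 4 trees catch fire, 4 burn out
  ....F
  ...FT
  F.F.T
  T.TTT
  T.TTT
  TTTTT
Step 4: 3 trees catch fire, 4 burn out
  .....
  ....F
  ....T
  F.FTT
  T.TTT
  TTTTT

.....
....F
....T
F.FTT
T.TTT
TTTTT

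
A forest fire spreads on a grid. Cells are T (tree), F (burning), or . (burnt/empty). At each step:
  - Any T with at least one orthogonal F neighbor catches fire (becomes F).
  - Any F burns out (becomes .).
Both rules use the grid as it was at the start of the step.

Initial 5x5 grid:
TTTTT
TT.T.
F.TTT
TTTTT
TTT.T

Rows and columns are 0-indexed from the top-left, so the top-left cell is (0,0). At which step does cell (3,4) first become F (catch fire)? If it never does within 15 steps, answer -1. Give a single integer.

Step 1: cell (3,4)='T' (+2 fires, +1 burnt)
Step 2: cell (3,4)='T' (+4 fires, +2 burnt)
Step 3: cell (3,4)='T' (+3 fires, +4 burnt)
Step 4: cell (3,4)='T' (+4 fires, +3 burnt)
Step 5: cell (3,4)='F' (+3 fires, +4 burnt)
  -> target ignites at step 5
Step 6: cell (3,4)='.' (+4 fires, +3 burnt)
Step 7: cell (3,4)='.' (+0 fires, +4 burnt)
  fire out at step 7

5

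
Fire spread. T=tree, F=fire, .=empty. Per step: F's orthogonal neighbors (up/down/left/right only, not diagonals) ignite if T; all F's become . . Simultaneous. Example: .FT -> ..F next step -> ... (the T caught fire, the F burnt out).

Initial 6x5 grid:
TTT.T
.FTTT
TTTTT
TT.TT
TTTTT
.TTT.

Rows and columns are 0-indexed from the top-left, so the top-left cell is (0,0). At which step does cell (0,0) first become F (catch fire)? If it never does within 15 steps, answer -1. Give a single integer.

Step 1: cell (0,0)='T' (+3 fires, +1 burnt)
Step 2: cell (0,0)='F' (+6 fires, +3 burnt)
  -> target ignites at step 2
Step 3: cell (0,0)='.' (+4 fires, +6 burnt)
Step 4: cell (0,0)='.' (+6 fires, +4 burnt)
Step 5: cell (0,0)='.' (+3 fires, +6 burnt)
Step 6: cell (0,0)='.' (+2 fires, +3 burnt)
Step 7: cell (0,0)='.' (+0 fires, +2 burnt)
  fire out at step 7

2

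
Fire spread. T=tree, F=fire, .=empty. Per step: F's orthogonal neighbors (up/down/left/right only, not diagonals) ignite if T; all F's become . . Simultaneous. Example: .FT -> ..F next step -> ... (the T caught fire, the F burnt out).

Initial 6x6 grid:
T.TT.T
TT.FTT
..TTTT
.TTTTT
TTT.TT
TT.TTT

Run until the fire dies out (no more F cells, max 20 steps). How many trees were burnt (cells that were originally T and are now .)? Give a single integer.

Answer: 24

Derivation:
Step 1: +3 fires, +1 burnt (F count now 3)
Step 2: +5 fires, +3 burnt (F count now 5)
Step 3: +4 fires, +5 burnt (F count now 4)
Step 4: +4 fires, +4 burnt (F count now 4)
Step 5: +3 fires, +4 burnt (F count now 3)
Step 6: +4 fires, +3 burnt (F count now 4)
Step 7: +1 fires, +4 burnt (F count now 1)
Step 8: +0 fires, +1 burnt (F count now 0)
Fire out after step 8
Initially T: 27, now '.': 33
Total burnt (originally-T cells now '.'): 24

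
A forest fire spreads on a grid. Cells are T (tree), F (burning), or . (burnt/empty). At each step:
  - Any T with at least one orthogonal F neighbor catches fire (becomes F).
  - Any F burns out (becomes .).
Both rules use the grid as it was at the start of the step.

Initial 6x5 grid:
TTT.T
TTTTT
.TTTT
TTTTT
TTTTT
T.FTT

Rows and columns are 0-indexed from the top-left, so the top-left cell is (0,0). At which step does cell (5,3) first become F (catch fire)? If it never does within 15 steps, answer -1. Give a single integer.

Step 1: cell (5,3)='F' (+2 fires, +1 burnt)
  -> target ignites at step 1
Step 2: cell (5,3)='.' (+4 fires, +2 burnt)
Step 3: cell (5,3)='.' (+5 fires, +4 burnt)
Step 4: cell (5,3)='.' (+6 fires, +5 burnt)
Step 5: cell (5,3)='.' (+4 fires, +6 burnt)
Step 6: cell (5,3)='.' (+3 fires, +4 burnt)
Step 7: cell (5,3)='.' (+2 fires, +3 burnt)
Step 8: cell (5,3)='.' (+0 fires, +2 burnt)
  fire out at step 8

1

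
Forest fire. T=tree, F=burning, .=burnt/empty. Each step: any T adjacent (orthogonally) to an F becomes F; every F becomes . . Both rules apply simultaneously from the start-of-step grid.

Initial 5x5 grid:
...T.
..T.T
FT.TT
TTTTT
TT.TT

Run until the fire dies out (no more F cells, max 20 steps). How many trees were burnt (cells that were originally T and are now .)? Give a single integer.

Step 1: +2 fires, +1 burnt (F count now 2)
Step 2: +2 fires, +2 burnt (F count now 2)
Step 3: +2 fires, +2 burnt (F count now 2)
Step 4: +1 fires, +2 burnt (F count now 1)
Step 5: +3 fires, +1 burnt (F count now 3)
Step 6: +2 fires, +3 burnt (F count now 2)
Step 7: +1 fires, +2 burnt (F count now 1)
Step 8: +0 fires, +1 burnt (F count now 0)
Fire out after step 8
Initially T: 15, now '.': 23
Total burnt (originally-T cells now '.'): 13

Answer: 13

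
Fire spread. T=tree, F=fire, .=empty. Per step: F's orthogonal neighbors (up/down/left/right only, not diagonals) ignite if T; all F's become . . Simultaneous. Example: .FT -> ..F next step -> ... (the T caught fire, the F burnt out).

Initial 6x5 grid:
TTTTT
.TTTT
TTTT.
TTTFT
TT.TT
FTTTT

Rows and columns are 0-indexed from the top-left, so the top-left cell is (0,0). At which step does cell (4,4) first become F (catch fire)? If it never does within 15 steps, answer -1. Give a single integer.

Step 1: cell (4,4)='T' (+6 fires, +2 burnt)
Step 2: cell (4,4)='F' (+8 fires, +6 burnt)
  -> target ignites at step 2
Step 3: cell (4,4)='.' (+6 fires, +8 burnt)
Step 4: cell (4,4)='.' (+3 fires, +6 burnt)
Step 5: cell (4,4)='.' (+1 fires, +3 burnt)
Step 6: cell (4,4)='.' (+1 fires, +1 burnt)
Step 7: cell (4,4)='.' (+0 fires, +1 burnt)
  fire out at step 7

2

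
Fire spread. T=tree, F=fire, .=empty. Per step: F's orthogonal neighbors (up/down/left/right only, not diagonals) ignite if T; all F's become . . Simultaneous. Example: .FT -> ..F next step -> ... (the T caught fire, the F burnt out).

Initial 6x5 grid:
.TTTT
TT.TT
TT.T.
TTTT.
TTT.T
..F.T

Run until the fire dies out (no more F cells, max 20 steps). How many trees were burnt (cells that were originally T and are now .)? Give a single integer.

Step 1: +1 fires, +1 burnt (F count now 1)
Step 2: +2 fires, +1 burnt (F count now 2)
Step 3: +3 fires, +2 burnt (F count now 3)
Step 4: +3 fires, +3 burnt (F count now 3)
Step 5: +3 fires, +3 burnt (F count now 3)
Step 6: +4 fires, +3 burnt (F count now 4)
Step 7: +2 fires, +4 burnt (F count now 2)
Step 8: +0 fires, +2 burnt (F count now 0)
Fire out after step 8
Initially T: 20, now '.': 28
Total burnt (originally-T cells now '.'): 18

Answer: 18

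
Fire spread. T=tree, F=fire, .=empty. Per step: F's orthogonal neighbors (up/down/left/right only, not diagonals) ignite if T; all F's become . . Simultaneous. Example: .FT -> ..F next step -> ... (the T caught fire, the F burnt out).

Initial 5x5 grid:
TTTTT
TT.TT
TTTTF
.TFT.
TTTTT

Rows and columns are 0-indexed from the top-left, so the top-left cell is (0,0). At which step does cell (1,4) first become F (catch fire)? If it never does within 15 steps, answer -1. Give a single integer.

Step 1: cell (1,4)='F' (+6 fires, +2 burnt)
  -> target ignites at step 1
Step 2: cell (1,4)='.' (+5 fires, +6 burnt)
Step 3: cell (1,4)='.' (+5 fires, +5 burnt)
Step 4: cell (1,4)='.' (+3 fires, +5 burnt)
Step 5: cell (1,4)='.' (+1 fires, +3 burnt)
Step 6: cell (1,4)='.' (+0 fires, +1 burnt)
  fire out at step 6

1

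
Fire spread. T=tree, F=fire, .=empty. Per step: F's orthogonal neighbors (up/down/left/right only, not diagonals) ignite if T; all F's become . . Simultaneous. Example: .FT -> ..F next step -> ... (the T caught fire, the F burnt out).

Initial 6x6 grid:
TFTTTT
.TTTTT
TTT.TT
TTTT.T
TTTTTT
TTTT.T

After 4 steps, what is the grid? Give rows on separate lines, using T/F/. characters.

Step 1: 3 trees catch fire, 1 burn out
  F.FTTT
  .FTTTT
  TTT.TT
  TTTT.T
  TTTTTT
  TTTT.T
Step 2: 3 trees catch fire, 3 burn out
  ...FTT
  ..FTTT
  TFT.TT
  TTTT.T
  TTTTTT
  TTTT.T
Step 3: 5 trees catch fire, 3 burn out
  ....FT
  ...FTT
  F.F.TT
  TFTT.T
  TTTTTT
  TTTT.T
Step 4: 5 trees catch fire, 5 burn out
  .....F
  ....FT
  ....TT
  F.FT.T
  TFTTTT
  TTTT.T

.....F
....FT
....TT
F.FT.T
TFTTTT
TTTT.T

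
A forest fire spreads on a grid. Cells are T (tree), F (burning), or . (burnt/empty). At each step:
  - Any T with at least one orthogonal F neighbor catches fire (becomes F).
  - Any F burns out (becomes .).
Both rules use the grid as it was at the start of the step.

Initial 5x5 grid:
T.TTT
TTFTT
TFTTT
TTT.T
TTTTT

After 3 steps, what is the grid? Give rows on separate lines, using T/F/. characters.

Step 1: 6 trees catch fire, 2 burn out
  T.FTT
  TF.FT
  F.FTT
  TFT.T
  TTTTT
Step 2: 7 trees catch fire, 6 burn out
  T..FT
  F...F
  ...FT
  F.F.T
  TFTTT
Step 3: 5 trees catch fire, 7 burn out
  F...F
  .....
  ....F
  ....T
  F.FTT

F...F
.....
....F
....T
F.FTT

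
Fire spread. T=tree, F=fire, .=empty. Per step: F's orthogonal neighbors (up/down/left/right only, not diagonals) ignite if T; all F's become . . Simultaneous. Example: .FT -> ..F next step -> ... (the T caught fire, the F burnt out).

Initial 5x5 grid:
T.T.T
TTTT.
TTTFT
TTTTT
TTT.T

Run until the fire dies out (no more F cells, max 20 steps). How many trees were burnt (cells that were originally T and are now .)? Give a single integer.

Step 1: +4 fires, +1 burnt (F count now 4)
Step 2: +4 fires, +4 burnt (F count now 4)
Step 3: +6 fires, +4 burnt (F count now 6)
Step 4: +3 fires, +6 burnt (F count now 3)
Step 5: +2 fires, +3 burnt (F count now 2)
Step 6: +0 fires, +2 burnt (F count now 0)
Fire out after step 6
Initially T: 20, now '.': 24
Total burnt (originally-T cells now '.'): 19

Answer: 19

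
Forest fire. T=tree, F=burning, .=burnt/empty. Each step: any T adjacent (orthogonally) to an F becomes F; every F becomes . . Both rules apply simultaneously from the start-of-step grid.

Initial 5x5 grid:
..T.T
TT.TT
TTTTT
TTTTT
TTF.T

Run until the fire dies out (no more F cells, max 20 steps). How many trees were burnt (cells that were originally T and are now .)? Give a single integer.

Answer: 18

Derivation:
Step 1: +2 fires, +1 burnt (F count now 2)
Step 2: +4 fires, +2 burnt (F count now 4)
Step 3: +4 fires, +4 burnt (F count now 4)
Step 4: +5 fires, +4 burnt (F count now 5)
Step 5: +2 fires, +5 burnt (F count now 2)
Step 6: +1 fires, +2 burnt (F count now 1)
Step 7: +0 fires, +1 burnt (F count now 0)
Fire out after step 7
Initially T: 19, now '.': 24
Total burnt (originally-T cells now '.'): 18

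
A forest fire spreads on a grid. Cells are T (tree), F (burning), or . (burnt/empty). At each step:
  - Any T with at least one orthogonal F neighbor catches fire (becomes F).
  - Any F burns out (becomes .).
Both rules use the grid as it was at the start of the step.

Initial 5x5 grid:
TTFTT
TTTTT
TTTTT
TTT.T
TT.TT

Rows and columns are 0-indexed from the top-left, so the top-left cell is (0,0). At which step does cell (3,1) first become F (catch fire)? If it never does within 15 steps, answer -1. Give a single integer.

Step 1: cell (3,1)='T' (+3 fires, +1 burnt)
Step 2: cell (3,1)='T' (+5 fires, +3 burnt)
Step 3: cell (3,1)='T' (+5 fires, +5 burnt)
Step 4: cell (3,1)='F' (+3 fires, +5 burnt)
  -> target ignites at step 4
Step 5: cell (3,1)='.' (+3 fires, +3 burnt)
Step 6: cell (3,1)='.' (+2 fires, +3 burnt)
Step 7: cell (3,1)='.' (+1 fires, +2 burnt)
Step 8: cell (3,1)='.' (+0 fires, +1 burnt)
  fire out at step 8

4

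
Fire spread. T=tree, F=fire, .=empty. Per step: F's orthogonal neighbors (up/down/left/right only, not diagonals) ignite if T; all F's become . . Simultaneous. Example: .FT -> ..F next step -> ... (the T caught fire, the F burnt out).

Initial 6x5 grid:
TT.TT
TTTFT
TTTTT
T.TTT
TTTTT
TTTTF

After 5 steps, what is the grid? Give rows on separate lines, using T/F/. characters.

Step 1: 6 trees catch fire, 2 burn out
  TT.FT
  TTF.F
  TTTFT
  T.TTT
  TTTTF
  TTTF.
Step 2: 8 trees catch fire, 6 burn out
  TT..F
  TF...
  TTF.F
  T.TFF
  TTTF.
  TTF..
Step 3: 6 trees catch fire, 8 burn out
  TF...
  F....
  TF...
  T.F..
  TTF..
  TF...
Step 4: 4 trees catch fire, 6 burn out
  F....
  .....
  F....
  T....
  TF...
  F....
Step 5: 2 trees catch fire, 4 burn out
  .....
  .....
  .....
  F....
  F....
  .....

.....
.....
.....
F....
F....
.....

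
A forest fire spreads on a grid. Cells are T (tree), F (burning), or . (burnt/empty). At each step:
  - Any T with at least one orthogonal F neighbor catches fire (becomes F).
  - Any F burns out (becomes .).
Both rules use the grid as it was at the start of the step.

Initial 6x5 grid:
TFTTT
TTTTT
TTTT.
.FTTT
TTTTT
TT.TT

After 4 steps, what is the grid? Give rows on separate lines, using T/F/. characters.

Step 1: 6 trees catch fire, 2 burn out
  F.FTT
  TFTTT
  TFTT.
  ..FTT
  TFTTT
  TT.TT
Step 2: 9 trees catch fire, 6 burn out
  ...FT
  F.FTT
  F.FT.
  ...FT
  F.FTT
  TF.TT
Step 3: 6 trees catch fire, 9 burn out
  ....F
  ...FT
  ...F.
  ....F
  ...FT
  F..TT
Step 4: 3 trees catch fire, 6 burn out
  .....
  ....F
  .....
  .....
  ....F
  ...FT

.....
....F
.....
.....
....F
...FT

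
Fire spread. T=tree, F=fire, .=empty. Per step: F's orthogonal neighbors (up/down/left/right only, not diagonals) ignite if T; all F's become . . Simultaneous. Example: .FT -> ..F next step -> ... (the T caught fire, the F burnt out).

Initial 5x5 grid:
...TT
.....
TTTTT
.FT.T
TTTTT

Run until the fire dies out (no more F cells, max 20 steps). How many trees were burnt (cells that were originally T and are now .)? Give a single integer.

Answer: 12

Derivation:
Step 1: +3 fires, +1 burnt (F count now 3)
Step 2: +4 fires, +3 burnt (F count now 4)
Step 3: +2 fires, +4 burnt (F count now 2)
Step 4: +2 fires, +2 burnt (F count now 2)
Step 5: +1 fires, +2 burnt (F count now 1)
Step 6: +0 fires, +1 burnt (F count now 0)
Fire out after step 6
Initially T: 14, now '.': 23
Total burnt (originally-T cells now '.'): 12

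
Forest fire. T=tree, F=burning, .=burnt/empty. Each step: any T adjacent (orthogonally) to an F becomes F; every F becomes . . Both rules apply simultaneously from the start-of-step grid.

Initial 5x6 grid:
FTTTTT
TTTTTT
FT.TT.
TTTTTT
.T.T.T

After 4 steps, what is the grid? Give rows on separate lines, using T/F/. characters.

Step 1: 4 trees catch fire, 2 burn out
  .FTTTT
  FTTTTT
  .F.TT.
  FTTTTT
  .T.T.T
Step 2: 3 trees catch fire, 4 burn out
  ..FTTT
  .FTTTT
  ...TT.
  .FTTTT
  .T.T.T
Step 3: 4 trees catch fire, 3 burn out
  ...FTT
  ..FTTT
  ...TT.
  ..FTTT
  .F.T.T
Step 4: 3 trees catch fire, 4 burn out
  ....FT
  ...FTT
  ...TT.
  ...FTT
  ...T.T

....FT
...FTT
...TT.
...FTT
...T.T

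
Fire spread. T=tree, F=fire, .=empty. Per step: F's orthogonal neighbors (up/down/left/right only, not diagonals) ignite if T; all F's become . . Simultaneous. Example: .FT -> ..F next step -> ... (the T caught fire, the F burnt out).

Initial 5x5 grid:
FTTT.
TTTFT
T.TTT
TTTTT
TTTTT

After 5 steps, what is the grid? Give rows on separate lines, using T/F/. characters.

Step 1: 6 trees catch fire, 2 burn out
  .FTF.
  FTF.F
  T.TFT
  TTTTT
  TTTTT
Step 2: 6 trees catch fire, 6 burn out
  ..F..
  .F...
  F.F.F
  TTTFT
  TTTTT
Step 3: 4 trees catch fire, 6 burn out
  .....
  .....
  .....
  FTF.F
  TTTFT
Step 4: 4 trees catch fire, 4 burn out
  .....
  .....
  .....
  .F...
  FTF.F
Step 5: 1 trees catch fire, 4 burn out
  .....
  .....
  .....
  .....
  .F...

.....
.....
.....
.....
.F...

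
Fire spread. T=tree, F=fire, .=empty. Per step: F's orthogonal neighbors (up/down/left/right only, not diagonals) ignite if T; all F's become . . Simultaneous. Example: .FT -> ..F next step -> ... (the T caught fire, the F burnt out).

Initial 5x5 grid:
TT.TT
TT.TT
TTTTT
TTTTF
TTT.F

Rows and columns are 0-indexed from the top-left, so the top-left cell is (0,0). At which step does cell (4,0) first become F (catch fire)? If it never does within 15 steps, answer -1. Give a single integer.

Step 1: cell (4,0)='T' (+2 fires, +2 burnt)
Step 2: cell (4,0)='T' (+3 fires, +2 burnt)
Step 3: cell (4,0)='T' (+5 fires, +3 burnt)
Step 4: cell (4,0)='T' (+4 fires, +5 burnt)
Step 5: cell (4,0)='F' (+3 fires, +4 burnt)
  -> target ignites at step 5
Step 6: cell (4,0)='.' (+2 fires, +3 burnt)
Step 7: cell (4,0)='.' (+1 fires, +2 burnt)
Step 8: cell (4,0)='.' (+0 fires, +1 burnt)
  fire out at step 8

5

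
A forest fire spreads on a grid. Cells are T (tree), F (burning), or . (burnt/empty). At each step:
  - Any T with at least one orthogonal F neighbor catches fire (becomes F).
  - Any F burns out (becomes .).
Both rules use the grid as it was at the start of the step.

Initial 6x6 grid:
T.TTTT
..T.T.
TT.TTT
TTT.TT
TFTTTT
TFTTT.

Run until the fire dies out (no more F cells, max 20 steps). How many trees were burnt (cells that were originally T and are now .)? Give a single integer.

Step 1: +5 fires, +2 burnt (F count now 5)
Step 2: +5 fires, +5 burnt (F count now 5)
Step 3: +3 fires, +5 burnt (F count now 3)
Step 4: +2 fires, +3 burnt (F count now 2)
Step 5: +2 fires, +2 burnt (F count now 2)
Step 6: +3 fires, +2 burnt (F count now 3)
Step 7: +1 fires, +3 burnt (F count now 1)
Step 8: +2 fires, +1 burnt (F count now 2)
Step 9: +1 fires, +2 burnt (F count now 1)
Step 10: +1 fires, +1 burnt (F count now 1)
Step 11: +0 fires, +1 burnt (F count now 0)
Fire out after step 11
Initially T: 26, now '.': 35
Total burnt (originally-T cells now '.'): 25

Answer: 25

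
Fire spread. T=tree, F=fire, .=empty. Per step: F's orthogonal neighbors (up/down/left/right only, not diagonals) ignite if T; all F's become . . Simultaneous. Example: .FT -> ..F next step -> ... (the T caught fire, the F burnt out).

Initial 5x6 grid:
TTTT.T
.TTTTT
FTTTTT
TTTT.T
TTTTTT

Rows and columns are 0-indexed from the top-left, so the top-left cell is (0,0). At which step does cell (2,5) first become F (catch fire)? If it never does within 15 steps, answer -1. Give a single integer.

Step 1: cell (2,5)='T' (+2 fires, +1 burnt)
Step 2: cell (2,5)='T' (+4 fires, +2 burnt)
Step 3: cell (2,5)='T' (+5 fires, +4 burnt)
Step 4: cell (2,5)='T' (+6 fires, +5 burnt)
Step 5: cell (2,5)='F' (+4 fires, +6 burnt)
  -> target ignites at step 5
Step 6: cell (2,5)='.' (+3 fires, +4 burnt)
Step 7: cell (2,5)='.' (+2 fires, +3 burnt)
Step 8: cell (2,5)='.' (+0 fires, +2 burnt)
  fire out at step 8

5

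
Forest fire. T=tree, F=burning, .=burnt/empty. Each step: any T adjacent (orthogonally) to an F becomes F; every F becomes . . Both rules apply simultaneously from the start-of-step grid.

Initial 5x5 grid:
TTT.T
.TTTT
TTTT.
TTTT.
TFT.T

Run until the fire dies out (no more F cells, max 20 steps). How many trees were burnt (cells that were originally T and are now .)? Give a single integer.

Answer: 18

Derivation:
Step 1: +3 fires, +1 burnt (F count now 3)
Step 2: +3 fires, +3 burnt (F count now 3)
Step 3: +4 fires, +3 burnt (F count now 4)
Step 4: +3 fires, +4 burnt (F count now 3)
Step 5: +3 fires, +3 burnt (F count now 3)
Step 6: +1 fires, +3 burnt (F count now 1)
Step 7: +1 fires, +1 burnt (F count now 1)
Step 8: +0 fires, +1 burnt (F count now 0)
Fire out after step 8
Initially T: 19, now '.': 24
Total burnt (originally-T cells now '.'): 18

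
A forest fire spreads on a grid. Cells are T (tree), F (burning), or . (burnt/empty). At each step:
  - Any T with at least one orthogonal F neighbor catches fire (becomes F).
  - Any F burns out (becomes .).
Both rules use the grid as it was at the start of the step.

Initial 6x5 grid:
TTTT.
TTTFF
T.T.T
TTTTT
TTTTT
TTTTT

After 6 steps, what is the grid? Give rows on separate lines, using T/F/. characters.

Step 1: 3 trees catch fire, 2 burn out
  TTTF.
  TTF..
  T.T.F
  TTTTT
  TTTTT
  TTTTT
Step 2: 4 trees catch fire, 3 burn out
  TTF..
  TF...
  T.F..
  TTTTF
  TTTTT
  TTTTT
Step 3: 5 trees catch fire, 4 burn out
  TF...
  F....
  T....
  TTFF.
  TTTTF
  TTTTT
Step 4: 6 trees catch fire, 5 burn out
  F....
  .....
  F....
  TF...
  TTFF.
  TTTTF
Step 5: 4 trees catch fire, 6 burn out
  .....
  .....
  .....
  F....
  TF...
  TTFF.
Step 6: 2 trees catch fire, 4 burn out
  .....
  .....
  .....
  .....
  F....
  TF...

.....
.....
.....
.....
F....
TF...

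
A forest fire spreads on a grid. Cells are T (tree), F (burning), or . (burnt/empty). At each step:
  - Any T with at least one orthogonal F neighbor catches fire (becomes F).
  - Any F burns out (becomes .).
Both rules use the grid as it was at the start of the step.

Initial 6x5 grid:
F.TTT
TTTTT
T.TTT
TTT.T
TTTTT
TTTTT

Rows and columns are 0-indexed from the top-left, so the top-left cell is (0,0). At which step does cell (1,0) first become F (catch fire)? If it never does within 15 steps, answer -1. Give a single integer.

Step 1: cell (1,0)='F' (+1 fires, +1 burnt)
  -> target ignites at step 1
Step 2: cell (1,0)='.' (+2 fires, +1 burnt)
Step 3: cell (1,0)='.' (+2 fires, +2 burnt)
Step 4: cell (1,0)='.' (+5 fires, +2 burnt)
Step 5: cell (1,0)='.' (+6 fires, +5 burnt)
Step 6: cell (1,0)='.' (+4 fires, +6 burnt)
Step 7: cell (1,0)='.' (+3 fires, +4 burnt)
Step 8: cell (1,0)='.' (+2 fires, +3 burnt)
Step 9: cell (1,0)='.' (+1 fires, +2 burnt)
Step 10: cell (1,0)='.' (+0 fires, +1 burnt)
  fire out at step 10

1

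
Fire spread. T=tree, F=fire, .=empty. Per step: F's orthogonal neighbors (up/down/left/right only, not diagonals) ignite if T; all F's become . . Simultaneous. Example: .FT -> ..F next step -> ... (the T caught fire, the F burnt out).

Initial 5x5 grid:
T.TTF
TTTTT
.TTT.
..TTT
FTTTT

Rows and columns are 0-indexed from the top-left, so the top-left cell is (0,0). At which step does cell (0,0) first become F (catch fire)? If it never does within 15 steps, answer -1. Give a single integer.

Step 1: cell (0,0)='T' (+3 fires, +2 burnt)
Step 2: cell (0,0)='T' (+3 fires, +3 burnt)
Step 3: cell (0,0)='T' (+4 fires, +3 burnt)
Step 4: cell (0,0)='T' (+4 fires, +4 burnt)
Step 5: cell (0,0)='T' (+3 fires, +4 burnt)
Step 6: cell (0,0)='F' (+1 fires, +3 burnt)
  -> target ignites at step 6
Step 7: cell (0,0)='.' (+0 fires, +1 burnt)
  fire out at step 7

6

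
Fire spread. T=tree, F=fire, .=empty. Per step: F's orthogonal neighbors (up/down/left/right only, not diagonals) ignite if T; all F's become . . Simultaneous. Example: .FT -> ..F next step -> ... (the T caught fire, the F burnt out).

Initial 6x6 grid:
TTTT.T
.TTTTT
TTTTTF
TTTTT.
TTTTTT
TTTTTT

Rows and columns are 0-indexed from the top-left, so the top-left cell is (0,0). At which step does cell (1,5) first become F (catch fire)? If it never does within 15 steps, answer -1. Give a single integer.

Step 1: cell (1,5)='F' (+2 fires, +1 burnt)
  -> target ignites at step 1
Step 2: cell (1,5)='.' (+4 fires, +2 burnt)
Step 3: cell (1,5)='.' (+4 fires, +4 burnt)
Step 4: cell (1,5)='.' (+7 fires, +4 burnt)
Step 5: cell (1,5)='.' (+7 fires, +7 burnt)
Step 6: cell (1,5)='.' (+4 fires, +7 burnt)
Step 7: cell (1,5)='.' (+3 fires, +4 burnt)
Step 8: cell (1,5)='.' (+1 fires, +3 burnt)
Step 9: cell (1,5)='.' (+0 fires, +1 burnt)
  fire out at step 9

1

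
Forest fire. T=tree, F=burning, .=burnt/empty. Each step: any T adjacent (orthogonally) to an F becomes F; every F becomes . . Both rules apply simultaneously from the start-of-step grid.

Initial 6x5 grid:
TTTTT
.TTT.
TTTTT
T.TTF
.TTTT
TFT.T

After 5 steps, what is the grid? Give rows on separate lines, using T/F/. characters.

Step 1: 6 trees catch fire, 2 burn out
  TTTTT
  .TTT.
  TTTTF
  T.TF.
  .FTTF
  F.F.T
Step 2: 5 trees catch fire, 6 burn out
  TTTTT
  .TTT.
  TTTF.
  T.F..
  ..FF.
  ....F
Step 3: 2 trees catch fire, 5 burn out
  TTTTT
  .TTF.
  TTF..
  T....
  .....
  .....
Step 4: 3 trees catch fire, 2 burn out
  TTTFT
  .TF..
  TF...
  T....
  .....
  .....
Step 5: 4 trees catch fire, 3 burn out
  TTF.F
  .F...
  F....
  T....
  .....
  .....

TTF.F
.F...
F....
T....
.....
.....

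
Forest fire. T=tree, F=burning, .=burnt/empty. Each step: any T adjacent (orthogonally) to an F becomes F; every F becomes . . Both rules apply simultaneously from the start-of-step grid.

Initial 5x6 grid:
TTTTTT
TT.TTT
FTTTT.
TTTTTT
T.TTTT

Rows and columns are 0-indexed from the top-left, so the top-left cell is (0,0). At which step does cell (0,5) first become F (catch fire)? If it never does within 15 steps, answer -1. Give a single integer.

Step 1: cell (0,5)='T' (+3 fires, +1 burnt)
Step 2: cell (0,5)='T' (+5 fires, +3 burnt)
Step 3: cell (0,5)='T' (+3 fires, +5 burnt)
Step 4: cell (0,5)='T' (+5 fires, +3 burnt)
Step 5: cell (0,5)='T' (+4 fires, +5 burnt)
Step 6: cell (0,5)='T' (+4 fires, +4 burnt)
Step 7: cell (0,5)='F' (+2 fires, +4 burnt)
  -> target ignites at step 7
Step 8: cell (0,5)='.' (+0 fires, +2 burnt)
  fire out at step 8

7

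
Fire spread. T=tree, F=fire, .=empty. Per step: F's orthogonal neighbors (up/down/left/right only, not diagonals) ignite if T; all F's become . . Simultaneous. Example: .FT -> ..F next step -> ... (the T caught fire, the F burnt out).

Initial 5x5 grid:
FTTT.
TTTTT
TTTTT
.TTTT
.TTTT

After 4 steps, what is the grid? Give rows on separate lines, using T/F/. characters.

Step 1: 2 trees catch fire, 1 burn out
  .FTT.
  FTTTT
  TTTTT
  .TTTT
  .TTTT
Step 2: 3 trees catch fire, 2 burn out
  ..FT.
  .FTTT
  FTTTT
  .TTTT
  .TTTT
Step 3: 3 trees catch fire, 3 burn out
  ...F.
  ..FTT
  .FTTT
  .TTTT
  .TTTT
Step 4: 3 trees catch fire, 3 burn out
  .....
  ...FT
  ..FTT
  .FTTT
  .TTTT

.....
...FT
..FTT
.FTTT
.TTTT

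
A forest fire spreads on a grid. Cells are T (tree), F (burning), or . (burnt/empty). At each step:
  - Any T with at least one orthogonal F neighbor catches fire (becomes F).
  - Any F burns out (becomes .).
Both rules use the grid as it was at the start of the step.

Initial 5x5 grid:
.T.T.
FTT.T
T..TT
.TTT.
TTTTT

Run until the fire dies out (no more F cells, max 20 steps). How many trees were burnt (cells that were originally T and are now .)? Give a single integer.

Step 1: +2 fires, +1 burnt (F count now 2)
Step 2: +2 fires, +2 burnt (F count now 2)
Step 3: +0 fires, +2 burnt (F count now 0)
Fire out after step 3
Initially T: 16, now '.': 13
Total burnt (originally-T cells now '.'): 4

Answer: 4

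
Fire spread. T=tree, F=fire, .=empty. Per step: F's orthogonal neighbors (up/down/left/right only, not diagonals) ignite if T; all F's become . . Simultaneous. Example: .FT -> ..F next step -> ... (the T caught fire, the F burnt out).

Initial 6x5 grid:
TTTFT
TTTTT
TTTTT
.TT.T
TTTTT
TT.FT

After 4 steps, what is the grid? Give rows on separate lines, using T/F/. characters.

Step 1: 5 trees catch fire, 2 burn out
  TTF.F
  TTTFT
  TTTTT
  .TT.T
  TTTFT
  TT..F
Step 2: 6 trees catch fire, 5 burn out
  TF...
  TTF.F
  TTTFT
  .TT.T
  TTF.F
  TT...
Step 3: 7 trees catch fire, 6 burn out
  F....
  TF...
  TTF.F
  .TF.F
  TF...
  TT...
Step 4: 5 trees catch fire, 7 burn out
  .....
  F....
  TF...
  .F...
  F....
  TF...

.....
F....
TF...
.F...
F....
TF...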